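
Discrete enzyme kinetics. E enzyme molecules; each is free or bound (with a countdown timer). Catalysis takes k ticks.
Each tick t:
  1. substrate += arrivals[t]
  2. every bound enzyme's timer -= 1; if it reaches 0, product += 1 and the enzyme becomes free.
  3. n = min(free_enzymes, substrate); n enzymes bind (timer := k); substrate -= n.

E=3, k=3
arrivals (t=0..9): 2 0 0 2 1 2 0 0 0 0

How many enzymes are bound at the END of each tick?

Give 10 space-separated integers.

t=0: arr=2 -> substrate=0 bound=2 product=0
t=1: arr=0 -> substrate=0 bound=2 product=0
t=2: arr=0 -> substrate=0 bound=2 product=0
t=3: arr=2 -> substrate=0 bound=2 product=2
t=4: arr=1 -> substrate=0 bound=3 product=2
t=5: arr=2 -> substrate=2 bound=3 product=2
t=6: arr=0 -> substrate=0 bound=3 product=4
t=7: arr=0 -> substrate=0 bound=2 product=5
t=8: arr=0 -> substrate=0 bound=2 product=5
t=9: arr=0 -> substrate=0 bound=0 product=7

Answer: 2 2 2 2 3 3 3 2 2 0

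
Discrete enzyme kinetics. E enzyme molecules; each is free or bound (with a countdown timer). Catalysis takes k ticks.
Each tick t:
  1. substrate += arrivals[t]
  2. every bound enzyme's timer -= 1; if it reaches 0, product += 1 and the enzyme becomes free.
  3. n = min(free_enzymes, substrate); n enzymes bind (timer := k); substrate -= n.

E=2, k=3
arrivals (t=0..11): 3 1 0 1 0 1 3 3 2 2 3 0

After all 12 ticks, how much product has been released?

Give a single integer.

Answer: 6

Derivation:
t=0: arr=3 -> substrate=1 bound=2 product=0
t=1: arr=1 -> substrate=2 bound=2 product=0
t=2: arr=0 -> substrate=2 bound=2 product=0
t=3: arr=1 -> substrate=1 bound=2 product=2
t=4: arr=0 -> substrate=1 bound=2 product=2
t=5: arr=1 -> substrate=2 bound=2 product=2
t=6: arr=3 -> substrate=3 bound=2 product=4
t=7: arr=3 -> substrate=6 bound=2 product=4
t=8: arr=2 -> substrate=8 bound=2 product=4
t=9: arr=2 -> substrate=8 bound=2 product=6
t=10: arr=3 -> substrate=11 bound=2 product=6
t=11: arr=0 -> substrate=11 bound=2 product=6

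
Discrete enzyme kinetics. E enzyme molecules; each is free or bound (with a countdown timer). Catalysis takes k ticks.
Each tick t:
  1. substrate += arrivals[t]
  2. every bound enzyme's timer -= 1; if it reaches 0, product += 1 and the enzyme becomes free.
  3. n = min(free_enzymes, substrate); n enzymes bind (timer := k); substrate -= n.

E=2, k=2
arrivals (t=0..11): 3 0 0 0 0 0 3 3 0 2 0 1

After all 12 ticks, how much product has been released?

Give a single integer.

Answer: 7

Derivation:
t=0: arr=3 -> substrate=1 bound=2 product=0
t=1: arr=0 -> substrate=1 bound=2 product=0
t=2: arr=0 -> substrate=0 bound=1 product=2
t=3: arr=0 -> substrate=0 bound=1 product=2
t=4: arr=0 -> substrate=0 bound=0 product=3
t=5: arr=0 -> substrate=0 bound=0 product=3
t=6: arr=3 -> substrate=1 bound=2 product=3
t=7: arr=3 -> substrate=4 bound=2 product=3
t=8: arr=0 -> substrate=2 bound=2 product=5
t=9: arr=2 -> substrate=4 bound=2 product=5
t=10: arr=0 -> substrate=2 bound=2 product=7
t=11: arr=1 -> substrate=3 bound=2 product=7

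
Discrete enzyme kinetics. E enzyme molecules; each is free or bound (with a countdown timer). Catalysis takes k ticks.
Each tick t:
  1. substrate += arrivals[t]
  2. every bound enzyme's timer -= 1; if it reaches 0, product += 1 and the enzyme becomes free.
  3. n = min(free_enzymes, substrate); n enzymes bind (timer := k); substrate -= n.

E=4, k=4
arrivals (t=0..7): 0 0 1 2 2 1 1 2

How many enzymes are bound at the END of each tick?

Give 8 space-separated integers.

Answer: 0 0 1 3 4 4 4 4

Derivation:
t=0: arr=0 -> substrate=0 bound=0 product=0
t=1: arr=0 -> substrate=0 bound=0 product=0
t=2: arr=1 -> substrate=0 bound=1 product=0
t=3: arr=2 -> substrate=0 bound=3 product=0
t=4: arr=2 -> substrate=1 bound=4 product=0
t=5: arr=1 -> substrate=2 bound=4 product=0
t=6: arr=1 -> substrate=2 bound=4 product=1
t=7: arr=2 -> substrate=2 bound=4 product=3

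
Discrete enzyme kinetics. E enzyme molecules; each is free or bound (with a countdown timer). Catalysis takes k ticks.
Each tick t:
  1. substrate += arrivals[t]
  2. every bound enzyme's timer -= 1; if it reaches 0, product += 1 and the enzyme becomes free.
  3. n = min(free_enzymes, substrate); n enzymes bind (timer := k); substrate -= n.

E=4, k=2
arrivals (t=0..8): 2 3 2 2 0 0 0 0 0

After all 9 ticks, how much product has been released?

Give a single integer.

t=0: arr=2 -> substrate=0 bound=2 product=0
t=1: arr=3 -> substrate=1 bound=4 product=0
t=2: arr=2 -> substrate=1 bound=4 product=2
t=3: arr=2 -> substrate=1 bound=4 product=4
t=4: arr=0 -> substrate=0 bound=3 product=6
t=5: arr=0 -> substrate=0 bound=1 product=8
t=6: arr=0 -> substrate=0 bound=0 product=9
t=7: arr=0 -> substrate=0 bound=0 product=9
t=8: arr=0 -> substrate=0 bound=0 product=9

Answer: 9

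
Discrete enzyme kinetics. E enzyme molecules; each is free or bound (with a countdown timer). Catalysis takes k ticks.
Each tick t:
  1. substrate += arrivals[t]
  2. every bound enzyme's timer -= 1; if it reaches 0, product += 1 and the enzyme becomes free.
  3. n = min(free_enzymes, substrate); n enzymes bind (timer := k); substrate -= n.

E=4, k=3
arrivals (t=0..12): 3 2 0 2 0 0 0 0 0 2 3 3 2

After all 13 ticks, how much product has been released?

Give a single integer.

t=0: arr=3 -> substrate=0 bound=3 product=0
t=1: arr=2 -> substrate=1 bound=4 product=0
t=2: arr=0 -> substrate=1 bound=4 product=0
t=3: arr=2 -> substrate=0 bound=4 product=3
t=4: arr=0 -> substrate=0 bound=3 product=4
t=5: arr=0 -> substrate=0 bound=3 product=4
t=6: arr=0 -> substrate=0 bound=0 product=7
t=7: arr=0 -> substrate=0 bound=0 product=7
t=8: arr=0 -> substrate=0 bound=0 product=7
t=9: arr=2 -> substrate=0 bound=2 product=7
t=10: arr=3 -> substrate=1 bound=4 product=7
t=11: arr=3 -> substrate=4 bound=4 product=7
t=12: arr=2 -> substrate=4 bound=4 product=9

Answer: 9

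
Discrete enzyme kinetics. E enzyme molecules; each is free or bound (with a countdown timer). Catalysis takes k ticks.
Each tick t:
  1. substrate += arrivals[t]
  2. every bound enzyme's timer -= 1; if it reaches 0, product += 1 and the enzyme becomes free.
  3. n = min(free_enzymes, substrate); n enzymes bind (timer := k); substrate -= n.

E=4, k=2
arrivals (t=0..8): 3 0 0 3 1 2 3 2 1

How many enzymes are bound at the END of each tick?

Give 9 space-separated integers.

t=0: arr=3 -> substrate=0 bound=3 product=0
t=1: arr=0 -> substrate=0 bound=3 product=0
t=2: arr=0 -> substrate=0 bound=0 product=3
t=3: arr=3 -> substrate=0 bound=3 product=3
t=4: arr=1 -> substrate=0 bound=4 product=3
t=5: arr=2 -> substrate=0 bound=3 product=6
t=6: arr=3 -> substrate=1 bound=4 product=7
t=7: arr=2 -> substrate=1 bound=4 product=9
t=8: arr=1 -> substrate=0 bound=4 product=11

Answer: 3 3 0 3 4 3 4 4 4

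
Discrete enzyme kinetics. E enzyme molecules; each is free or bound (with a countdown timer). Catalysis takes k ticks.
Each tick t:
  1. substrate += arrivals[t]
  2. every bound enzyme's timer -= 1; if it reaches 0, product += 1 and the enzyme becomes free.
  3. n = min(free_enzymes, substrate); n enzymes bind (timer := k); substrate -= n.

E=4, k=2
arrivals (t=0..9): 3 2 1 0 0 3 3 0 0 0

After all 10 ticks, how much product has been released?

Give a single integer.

t=0: arr=3 -> substrate=0 bound=3 product=0
t=1: arr=2 -> substrate=1 bound=4 product=0
t=2: arr=1 -> substrate=0 bound=3 product=3
t=3: arr=0 -> substrate=0 bound=2 product=4
t=4: arr=0 -> substrate=0 bound=0 product=6
t=5: arr=3 -> substrate=0 bound=3 product=6
t=6: arr=3 -> substrate=2 bound=4 product=6
t=7: arr=0 -> substrate=0 bound=3 product=9
t=8: arr=0 -> substrate=0 bound=2 product=10
t=9: arr=0 -> substrate=0 bound=0 product=12

Answer: 12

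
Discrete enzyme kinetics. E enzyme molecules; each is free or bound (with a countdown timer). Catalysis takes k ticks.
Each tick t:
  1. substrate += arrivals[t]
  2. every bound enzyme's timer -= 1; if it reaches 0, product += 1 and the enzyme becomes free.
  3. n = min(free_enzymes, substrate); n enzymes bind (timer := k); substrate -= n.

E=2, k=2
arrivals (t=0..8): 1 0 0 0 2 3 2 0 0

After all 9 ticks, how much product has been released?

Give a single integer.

t=0: arr=1 -> substrate=0 bound=1 product=0
t=1: arr=0 -> substrate=0 bound=1 product=0
t=2: arr=0 -> substrate=0 bound=0 product=1
t=3: arr=0 -> substrate=0 bound=0 product=1
t=4: arr=2 -> substrate=0 bound=2 product=1
t=5: arr=3 -> substrate=3 bound=2 product=1
t=6: arr=2 -> substrate=3 bound=2 product=3
t=7: arr=0 -> substrate=3 bound=2 product=3
t=8: arr=0 -> substrate=1 bound=2 product=5

Answer: 5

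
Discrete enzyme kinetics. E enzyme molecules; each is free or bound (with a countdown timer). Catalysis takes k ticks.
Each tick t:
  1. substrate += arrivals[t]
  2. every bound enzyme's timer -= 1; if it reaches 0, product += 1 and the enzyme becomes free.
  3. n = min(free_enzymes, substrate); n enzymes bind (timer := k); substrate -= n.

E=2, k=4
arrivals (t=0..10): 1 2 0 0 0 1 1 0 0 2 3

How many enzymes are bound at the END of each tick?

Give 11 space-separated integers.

t=0: arr=1 -> substrate=0 bound=1 product=0
t=1: arr=2 -> substrate=1 bound=2 product=0
t=2: arr=0 -> substrate=1 bound=2 product=0
t=3: arr=0 -> substrate=1 bound=2 product=0
t=4: arr=0 -> substrate=0 bound=2 product=1
t=5: arr=1 -> substrate=0 bound=2 product=2
t=6: arr=1 -> substrate=1 bound=2 product=2
t=7: arr=0 -> substrate=1 bound=2 product=2
t=8: arr=0 -> substrate=0 bound=2 product=3
t=9: arr=2 -> substrate=1 bound=2 product=4
t=10: arr=3 -> substrate=4 bound=2 product=4

Answer: 1 2 2 2 2 2 2 2 2 2 2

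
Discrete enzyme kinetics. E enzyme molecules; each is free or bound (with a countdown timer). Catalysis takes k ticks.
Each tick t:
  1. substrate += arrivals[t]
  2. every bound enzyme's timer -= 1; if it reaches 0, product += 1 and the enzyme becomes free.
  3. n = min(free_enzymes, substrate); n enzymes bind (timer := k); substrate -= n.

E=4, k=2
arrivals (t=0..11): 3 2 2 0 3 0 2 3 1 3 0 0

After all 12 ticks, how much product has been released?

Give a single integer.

t=0: arr=3 -> substrate=0 bound=3 product=0
t=1: arr=2 -> substrate=1 bound=4 product=0
t=2: arr=2 -> substrate=0 bound=4 product=3
t=3: arr=0 -> substrate=0 bound=3 product=4
t=4: arr=3 -> substrate=0 bound=3 product=7
t=5: arr=0 -> substrate=0 bound=3 product=7
t=6: arr=2 -> substrate=0 bound=2 product=10
t=7: arr=3 -> substrate=1 bound=4 product=10
t=8: arr=1 -> substrate=0 bound=4 product=12
t=9: arr=3 -> substrate=1 bound=4 product=14
t=10: arr=0 -> substrate=0 bound=3 product=16
t=11: arr=0 -> substrate=0 bound=1 product=18

Answer: 18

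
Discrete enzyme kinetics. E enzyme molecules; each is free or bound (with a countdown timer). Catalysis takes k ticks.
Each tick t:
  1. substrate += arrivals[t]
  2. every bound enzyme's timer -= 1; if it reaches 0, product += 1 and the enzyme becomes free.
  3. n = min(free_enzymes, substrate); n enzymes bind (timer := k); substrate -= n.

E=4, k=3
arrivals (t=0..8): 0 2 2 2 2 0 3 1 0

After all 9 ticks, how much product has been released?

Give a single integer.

t=0: arr=0 -> substrate=0 bound=0 product=0
t=1: arr=2 -> substrate=0 bound=2 product=0
t=2: arr=2 -> substrate=0 bound=4 product=0
t=3: arr=2 -> substrate=2 bound=4 product=0
t=4: arr=2 -> substrate=2 bound=4 product=2
t=5: arr=0 -> substrate=0 bound=4 product=4
t=6: arr=3 -> substrate=3 bound=4 product=4
t=7: arr=1 -> substrate=2 bound=4 product=6
t=8: arr=0 -> substrate=0 bound=4 product=8

Answer: 8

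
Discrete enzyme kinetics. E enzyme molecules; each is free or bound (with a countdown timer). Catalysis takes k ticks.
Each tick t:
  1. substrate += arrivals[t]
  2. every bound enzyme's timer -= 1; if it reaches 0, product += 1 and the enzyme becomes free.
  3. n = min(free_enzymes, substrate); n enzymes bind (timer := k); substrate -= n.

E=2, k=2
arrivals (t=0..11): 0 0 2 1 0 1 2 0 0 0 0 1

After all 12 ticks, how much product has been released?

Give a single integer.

Answer: 6

Derivation:
t=0: arr=0 -> substrate=0 bound=0 product=0
t=1: arr=0 -> substrate=0 bound=0 product=0
t=2: arr=2 -> substrate=0 bound=2 product=0
t=3: arr=1 -> substrate=1 bound=2 product=0
t=4: arr=0 -> substrate=0 bound=1 product=2
t=5: arr=1 -> substrate=0 bound=2 product=2
t=6: arr=2 -> substrate=1 bound=2 product=3
t=7: arr=0 -> substrate=0 bound=2 product=4
t=8: arr=0 -> substrate=0 bound=1 product=5
t=9: arr=0 -> substrate=0 bound=0 product=6
t=10: arr=0 -> substrate=0 bound=0 product=6
t=11: arr=1 -> substrate=0 bound=1 product=6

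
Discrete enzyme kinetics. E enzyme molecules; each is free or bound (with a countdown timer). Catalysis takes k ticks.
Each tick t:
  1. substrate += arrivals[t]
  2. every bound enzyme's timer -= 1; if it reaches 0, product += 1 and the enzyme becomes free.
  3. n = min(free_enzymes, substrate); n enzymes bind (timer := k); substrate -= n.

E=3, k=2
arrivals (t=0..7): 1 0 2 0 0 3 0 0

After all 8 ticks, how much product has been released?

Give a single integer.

t=0: arr=1 -> substrate=0 bound=1 product=0
t=1: arr=0 -> substrate=0 bound=1 product=0
t=2: arr=2 -> substrate=0 bound=2 product=1
t=3: arr=0 -> substrate=0 bound=2 product=1
t=4: arr=0 -> substrate=0 bound=0 product=3
t=5: arr=3 -> substrate=0 bound=3 product=3
t=6: arr=0 -> substrate=0 bound=3 product=3
t=7: arr=0 -> substrate=0 bound=0 product=6

Answer: 6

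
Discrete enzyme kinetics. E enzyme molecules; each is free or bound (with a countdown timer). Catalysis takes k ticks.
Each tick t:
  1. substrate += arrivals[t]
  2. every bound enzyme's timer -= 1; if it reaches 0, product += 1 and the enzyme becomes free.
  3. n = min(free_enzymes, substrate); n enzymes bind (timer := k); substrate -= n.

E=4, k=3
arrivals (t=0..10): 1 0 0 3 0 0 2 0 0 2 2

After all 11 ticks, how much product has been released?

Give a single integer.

Answer: 6

Derivation:
t=0: arr=1 -> substrate=0 bound=1 product=0
t=1: arr=0 -> substrate=0 bound=1 product=0
t=2: arr=0 -> substrate=0 bound=1 product=0
t=3: arr=3 -> substrate=0 bound=3 product=1
t=4: arr=0 -> substrate=0 bound=3 product=1
t=5: arr=0 -> substrate=0 bound=3 product=1
t=6: arr=2 -> substrate=0 bound=2 product=4
t=7: arr=0 -> substrate=0 bound=2 product=4
t=8: arr=0 -> substrate=0 bound=2 product=4
t=9: arr=2 -> substrate=0 bound=2 product=6
t=10: arr=2 -> substrate=0 bound=4 product=6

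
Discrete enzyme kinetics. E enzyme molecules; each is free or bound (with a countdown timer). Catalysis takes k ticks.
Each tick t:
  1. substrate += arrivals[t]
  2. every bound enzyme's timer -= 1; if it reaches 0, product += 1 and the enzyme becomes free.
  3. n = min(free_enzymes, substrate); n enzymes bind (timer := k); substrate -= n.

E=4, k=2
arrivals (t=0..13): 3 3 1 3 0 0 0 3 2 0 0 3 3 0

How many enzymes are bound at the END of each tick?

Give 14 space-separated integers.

t=0: arr=3 -> substrate=0 bound=3 product=0
t=1: arr=3 -> substrate=2 bound=4 product=0
t=2: arr=1 -> substrate=0 bound=4 product=3
t=3: arr=3 -> substrate=2 bound=4 product=4
t=4: arr=0 -> substrate=0 bound=3 product=7
t=5: arr=0 -> substrate=0 bound=2 product=8
t=6: arr=0 -> substrate=0 bound=0 product=10
t=7: arr=3 -> substrate=0 bound=3 product=10
t=8: arr=2 -> substrate=1 bound=4 product=10
t=9: arr=0 -> substrate=0 bound=2 product=13
t=10: arr=0 -> substrate=0 bound=1 product=14
t=11: arr=3 -> substrate=0 bound=3 product=15
t=12: arr=3 -> substrate=2 bound=4 product=15
t=13: arr=0 -> substrate=0 bound=3 product=18

Answer: 3 4 4 4 3 2 0 3 4 2 1 3 4 3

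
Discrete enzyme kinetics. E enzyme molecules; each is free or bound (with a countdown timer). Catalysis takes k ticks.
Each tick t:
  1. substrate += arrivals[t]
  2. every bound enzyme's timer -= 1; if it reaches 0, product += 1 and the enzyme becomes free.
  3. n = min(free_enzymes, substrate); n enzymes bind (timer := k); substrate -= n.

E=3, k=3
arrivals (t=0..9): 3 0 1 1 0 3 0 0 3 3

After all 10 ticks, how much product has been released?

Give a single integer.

Answer: 8

Derivation:
t=0: arr=3 -> substrate=0 bound=3 product=0
t=1: arr=0 -> substrate=0 bound=3 product=0
t=2: arr=1 -> substrate=1 bound=3 product=0
t=3: arr=1 -> substrate=0 bound=2 product=3
t=4: arr=0 -> substrate=0 bound=2 product=3
t=5: arr=3 -> substrate=2 bound=3 product=3
t=6: arr=0 -> substrate=0 bound=3 product=5
t=7: arr=0 -> substrate=0 bound=3 product=5
t=8: arr=3 -> substrate=2 bound=3 product=6
t=9: arr=3 -> substrate=3 bound=3 product=8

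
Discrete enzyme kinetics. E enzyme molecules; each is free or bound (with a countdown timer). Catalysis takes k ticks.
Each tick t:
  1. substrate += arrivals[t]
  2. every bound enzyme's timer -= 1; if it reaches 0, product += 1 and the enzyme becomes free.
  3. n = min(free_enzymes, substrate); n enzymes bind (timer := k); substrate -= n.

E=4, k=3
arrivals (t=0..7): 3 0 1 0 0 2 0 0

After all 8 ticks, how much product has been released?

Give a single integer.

t=0: arr=3 -> substrate=0 bound=3 product=0
t=1: arr=0 -> substrate=0 bound=3 product=0
t=2: arr=1 -> substrate=0 bound=4 product=0
t=3: arr=0 -> substrate=0 bound=1 product=3
t=4: arr=0 -> substrate=0 bound=1 product=3
t=5: arr=2 -> substrate=0 bound=2 product=4
t=6: arr=0 -> substrate=0 bound=2 product=4
t=7: arr=0 -> substrate=0 bound=2 product=4

Answer: 4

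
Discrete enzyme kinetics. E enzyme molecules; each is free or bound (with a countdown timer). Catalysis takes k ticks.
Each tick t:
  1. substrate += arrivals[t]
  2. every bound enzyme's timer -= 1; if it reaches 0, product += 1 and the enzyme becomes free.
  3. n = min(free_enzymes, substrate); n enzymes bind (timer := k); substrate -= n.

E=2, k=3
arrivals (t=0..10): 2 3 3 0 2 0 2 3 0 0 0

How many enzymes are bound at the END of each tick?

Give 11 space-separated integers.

Answer: 2 2 2 2 2 2 2 2 2 2 2

Derivation:
t=0: arr=2 -> substrate=0 bound=2 product=0
t=1: arr=3 -> substrate=3 bound=2 product=0
t=2: arr=3 -> substrate=6 bound=2 product=0
t=3: arr=0 -> substrate=4 bound=2 product=2
t=4: arr=2 -> substrate=6 bound=2 product=2
t=5: arr=0 -> substrate=6 bound=2 product=2
t=6: arr=2 -> substrate=6 bound=2 product=4
t=7: arr=3 -> substrate=9 bound=2 product=4
t=8: arr=0 -> substrate=9 bound=2 product=4
t=9: arr=0 -> substrate=7 bound=2 product=6
t=10: arr=0 -> substrate=7 bound=2 product=6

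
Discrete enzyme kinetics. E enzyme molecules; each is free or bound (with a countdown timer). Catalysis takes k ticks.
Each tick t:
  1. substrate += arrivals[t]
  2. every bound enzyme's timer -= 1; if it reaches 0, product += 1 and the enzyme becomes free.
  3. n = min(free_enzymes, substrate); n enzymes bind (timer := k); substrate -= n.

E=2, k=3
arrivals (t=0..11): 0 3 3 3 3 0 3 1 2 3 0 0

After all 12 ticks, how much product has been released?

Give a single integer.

t=0: arr=0 -> substrate=0 bound=0 product=0
t=1: arr=3 -> substrate=1 bound=2 product=0
t=2: arr=3 -> substrate=4 bound=2 product=0
t=3: arr=3 -> substrate=7 bound=2 product=0
t=4: arr=3 -> substrate=8 bound=2 product=2
t=5: arr=0 -> substrate=8 bound=2 product=2
t=6: arr=3 -> substrate=11 bound=2 product=2
t=7: arr=1 -> substrate=10 bound=2 product=4
t=8: arr=2 -> substrate=12 bound=2 product=4
t=9: arr=3 -> substrate=15 bound=2 product=4
t=10: arr=0 -> substrate=13 bound=2 product=6
t=11: arr=0 -> substrate=13 bound=2 product=6

Answer: 6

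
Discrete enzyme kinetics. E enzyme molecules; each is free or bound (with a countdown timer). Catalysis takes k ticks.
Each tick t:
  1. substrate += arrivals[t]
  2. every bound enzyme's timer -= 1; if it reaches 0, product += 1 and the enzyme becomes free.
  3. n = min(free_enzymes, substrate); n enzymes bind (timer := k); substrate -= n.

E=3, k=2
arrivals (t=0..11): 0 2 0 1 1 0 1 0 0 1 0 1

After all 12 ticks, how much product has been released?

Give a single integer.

t=0: arr=0 -> substrate=0 bound=0 product=0
t=1: arr=2 -> substrate=0 bound=2 product=0
t=2: arr=0 -> substrate=0 bound=2 product=0
t=3: arr=1 -> substrate=0 bound=1 product=2
t=4: arr=1 -> substrate=0 bound=2 product=2
t=5: arr=0 -> substrate=0 bound=1 product=3
t=6: arr=1 -> substrate=0 bound=1 product=4
t=7: arr=0 -> substrate=0 bound=1 product=4
t=8: arr=0 -> substrate=0 bound=0 product=5
t=9: arr=1 -> substrate=0 bound=1 product=5
t=10: arr=0 -> substrate=0 bound=1 product=5
t=11: arr=1 -> substrate=0 bound=1 product=6

Answer: 6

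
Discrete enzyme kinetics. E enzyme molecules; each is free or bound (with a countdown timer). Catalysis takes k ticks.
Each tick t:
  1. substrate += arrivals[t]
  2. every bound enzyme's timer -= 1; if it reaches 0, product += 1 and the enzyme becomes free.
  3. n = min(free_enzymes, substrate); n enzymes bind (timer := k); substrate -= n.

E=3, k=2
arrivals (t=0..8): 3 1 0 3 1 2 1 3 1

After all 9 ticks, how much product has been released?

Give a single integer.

t=0: arr=3 -> substrate=0 bound=3 product=0
t=1: arr=1 -> substrate=1 bound=3 product=0
t=2: arr=0 -> substrate=0 bound=1 product=3
t=3: arr=3 -> substrate=1 bound=3 product=3
t=4: arr=1 -> substrate=1 bound=3 product=4
t=5: arr=2 -> substrate=1 bound=3 product=6
t=6: arr=1 -> substrate=1 bound=3 product=7
t=7: arr=3 -> substrate=2 bound=3 product=9
t=8: arr=1 -> substrate=2 bound=3 product=10

Answer: 10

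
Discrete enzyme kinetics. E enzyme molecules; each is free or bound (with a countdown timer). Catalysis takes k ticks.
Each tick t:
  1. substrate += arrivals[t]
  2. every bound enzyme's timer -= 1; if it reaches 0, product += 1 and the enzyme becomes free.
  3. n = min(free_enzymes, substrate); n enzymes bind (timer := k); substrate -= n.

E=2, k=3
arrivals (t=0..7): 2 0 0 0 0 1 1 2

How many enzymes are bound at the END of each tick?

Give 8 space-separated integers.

Answer: 2 2 2 0 0 1 2 2

Derivation:
t=0: arr=2 -> substrate=0 bound=2 product=0
t=1: arr=0 -> substrate=0 bound=2 product=0
t=2: arr=0 -> substrate=0 bound=2 product=0
t=3: arr=0 -> substrate=0 bound=0 product=2
t=4: arr=0 -> substrate=0 bound=0 product=2
t=5: arr=1 -> substrate=0 bound=1 product=2
t=6: arr=1 -> substrate=0 bound=2 product=2
t=7: arr=2 -> substrate=2 bound=2 product=2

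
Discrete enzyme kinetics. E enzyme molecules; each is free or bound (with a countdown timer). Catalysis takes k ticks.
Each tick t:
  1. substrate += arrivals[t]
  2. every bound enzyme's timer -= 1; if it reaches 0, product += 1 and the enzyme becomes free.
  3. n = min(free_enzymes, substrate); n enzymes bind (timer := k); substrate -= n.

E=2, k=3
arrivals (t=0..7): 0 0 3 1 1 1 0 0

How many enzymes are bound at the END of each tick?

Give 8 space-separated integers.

Answer: 0 0 2 2 2 2 2 2

Derivation:
t=0: arr=0 -> substrate=0 bound=0 product=0
t=1: arr=0 -> substrate=0 bound=0 product=0
t=2: arr=3 -> substrate=1 bound=2 product=0
t=3: arr=1 -> substrate=2 bound=2 product=0
t=4: arr=1 -> substrate=3 bound=2 product=0
t=5: arr=1 -> substrate=2 bound=2 product=2
t=6: arr=0 -> substrate=2 bound=2 product=2
t=7: arr=0 -> substrate=2 bound=2 product=2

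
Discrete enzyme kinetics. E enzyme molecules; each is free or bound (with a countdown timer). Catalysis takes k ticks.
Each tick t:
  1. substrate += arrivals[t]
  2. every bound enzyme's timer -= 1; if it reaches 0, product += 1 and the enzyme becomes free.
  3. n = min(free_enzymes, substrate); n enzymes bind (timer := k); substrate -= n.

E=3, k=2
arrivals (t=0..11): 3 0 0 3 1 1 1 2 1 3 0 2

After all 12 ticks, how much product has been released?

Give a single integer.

t=0: arr=3 -> substrate=0 bound=3 product=0
t=1: arr=0 -> substrate=0 bound=3 product=0
t=2: arr=0 -> substrate=0 bound=0 product=3
t=3: arr=3 -> substrate=0 bound=3 product=3
t=4: arr=1 -> substrate=1 bound=3 product=3
t=5: arr=1 -> substrate=0 bound=2 product=6
t=6: arr=1 -> substrate=0 bound=3 product=6
t=7: arr=2 -> substrate=0 bound=3 product=8
t=8: arr=1 -> substrate=0 bound=3 product=9
t=9: arr=3 -> substrate=1 bound=3 product=11
t=10: arr=0 -> substrate=0 bound=3 product=12
t=11: arr=2 -> substrate=0 bound=3 product=14

Answer: 14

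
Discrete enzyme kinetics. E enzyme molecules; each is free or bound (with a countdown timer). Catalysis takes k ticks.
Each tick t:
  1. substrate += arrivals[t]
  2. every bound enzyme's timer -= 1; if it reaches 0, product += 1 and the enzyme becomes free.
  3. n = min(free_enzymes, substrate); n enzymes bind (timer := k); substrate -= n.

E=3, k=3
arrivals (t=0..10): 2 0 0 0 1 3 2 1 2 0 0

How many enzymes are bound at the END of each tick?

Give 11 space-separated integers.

Answer: 2 2 2 0 1 3 3 3 3 3 3

Derivation:
t=0: arr=2 -> substrate=0 bound=2 product=0
t=1: arr=0 -> substrate=0 bound=2 product=0
t=2: arr=0 -> substrate=0 bound=2 product=0
t=3: arr=0 -> substrate=0 bound=0 product=2
t=4: arr=1 -> substrate=0 bound=1 product=2
t=5: arr=3 -> substrate=1 bound=3 product=2
t=6: arr=2 -> substrate=3 bound=3 product=2
t=7: arr=1 -> substrate=3 bound=3 product=3
t=8: arr=2 -> substrate=3 bound=3 product=5
t=9: arr=0 -> substrate=3 bound=3 product=5
t=10: arr=0 -> substrate=2 bound=3 product=6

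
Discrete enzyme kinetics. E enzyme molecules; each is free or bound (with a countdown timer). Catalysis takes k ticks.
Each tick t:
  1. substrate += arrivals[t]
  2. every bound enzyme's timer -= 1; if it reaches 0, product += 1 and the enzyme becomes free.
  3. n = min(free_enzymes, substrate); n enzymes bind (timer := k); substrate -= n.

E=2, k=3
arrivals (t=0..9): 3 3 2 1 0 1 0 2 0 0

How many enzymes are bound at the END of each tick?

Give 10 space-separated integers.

Answer: 2 2 2 2 2 2 2 2 2 2

Derivation:
t=0: arr=3 -> substrate=1 bound=2 product=0
t=1: arr=3 -> substrate=4 bound=2 product=0
t=2: arr=2 -> substrate=6 bound=2 product=0
t=3: arr=1 -> substrate=5 bound=2 product=2
t=4: arr=0 -> substrate=5 bound=2 product=2
t=5: arr=1 -> substrate=6 bound=2 product=2
t=6: arr=0 -> substrate=4 bound=2 product=4
t=7: arr=2 -> substrate=6 bound=2 product=4
t=8: arr=0 -> substrate=6 bound=2 product=4
t=9: arr=0 -> substrate=4 bound=2 product=6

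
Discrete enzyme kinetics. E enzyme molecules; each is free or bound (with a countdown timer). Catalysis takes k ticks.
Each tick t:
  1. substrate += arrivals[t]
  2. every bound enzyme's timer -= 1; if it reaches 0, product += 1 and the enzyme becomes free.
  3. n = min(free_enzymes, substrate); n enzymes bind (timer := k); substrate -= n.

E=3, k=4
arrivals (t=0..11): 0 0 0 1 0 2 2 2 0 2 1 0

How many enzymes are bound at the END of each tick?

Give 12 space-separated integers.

Answer: 0 0 0 1 1 3 3 3 3 3 3 3

Derivation:
t=0: arr=0 -> substrate=0 bound=0 product=0
t=1: arr=0 -> substrate=0 bound=0 product=0
t=2: arr=0 -> substrate=0 bound=0 product=0
t=3: arr=1 -> substrate=0 bound=1 product=0
t=4: arr=0 -> substrate=0 bound=1 product=0
t=5: arr=2 -> substrate=0 bound=3 product=0
t=6: arr=2 -> substrate=2 bound=3 product=0
t=7: arr=2 -> substrate=3 bound=3 product=1
t=8: arr=0 -> substrate=3 bound=3 product=1
t=9: arr=2 -> substrate=3 bound=3 product=3
t=10: arr=1 -> substrate=4 bound=3 product=3
t=11: arr=0 -> substrate=3 bound=3 product=4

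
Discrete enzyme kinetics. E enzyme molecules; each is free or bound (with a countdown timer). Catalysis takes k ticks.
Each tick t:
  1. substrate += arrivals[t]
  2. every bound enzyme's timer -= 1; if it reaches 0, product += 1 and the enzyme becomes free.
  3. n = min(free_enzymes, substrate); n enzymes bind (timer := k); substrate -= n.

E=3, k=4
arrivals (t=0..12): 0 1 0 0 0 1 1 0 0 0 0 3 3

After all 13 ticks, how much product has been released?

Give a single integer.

Answer: 3

Derivation:
t=0: arr=0 -> substrate=0 bound=0 product=0
t=1: arr=1 -> substrate=0 bound=1 product=0
t=2: arr=0 -> substrate=0 bound=1 product=0
t=3: arr=0 -> substrate=0 bound=1 product=0
t=4: arr=0 -> substrate=0 bound=1 product=0
t=5: arr=1 -> substrate=0 bound=1 product=1
t=6: arr=1 -> substrate=0 bound=2 product=1
t=7: arr=0 -> substrate=0 bound=2 product=1
t=8: arr=0 -> substrate=0 bound=2 product=1
t=9: arr=0 -> substrate=0 bound=1 product=2
t=10: arr=0 -> substrate=0 bound=0 product=3
t=11: arr=3 -> substrate=0 bound=3 product=3
t=12: arr=3 -> substrate=3 bound=3 product=3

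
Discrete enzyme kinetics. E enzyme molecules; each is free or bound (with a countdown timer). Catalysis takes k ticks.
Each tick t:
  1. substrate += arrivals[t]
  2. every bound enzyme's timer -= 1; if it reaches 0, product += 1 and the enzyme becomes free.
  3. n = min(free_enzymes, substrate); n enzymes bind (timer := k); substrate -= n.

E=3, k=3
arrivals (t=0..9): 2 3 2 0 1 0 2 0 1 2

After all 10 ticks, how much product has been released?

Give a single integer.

t=0: arr=2 -> substrate=0 bound=2 product=0
t=1: arr=3 -> substrate=2 bound=3 product=0
t=2: arr=2 -> substrate=4 bound=3 product=0
t=3: arr=0 -> substrate=2 bound=3 product=2
t=4: arr=1 -> substrate=2 bound=3 product=3
t=5: arr=0 -> substrate=2 bound=3 product=3
t=6: arr=2 -> substrate=2 bound=3 product=5
t=7: arr=0 -> substrate=1 bound=3 product=6
t=8: arr=1 -> substrate=2 bound=3 product=6
t=9: arr=2 -> substrate=2 bound=3 product=8

Answer: 8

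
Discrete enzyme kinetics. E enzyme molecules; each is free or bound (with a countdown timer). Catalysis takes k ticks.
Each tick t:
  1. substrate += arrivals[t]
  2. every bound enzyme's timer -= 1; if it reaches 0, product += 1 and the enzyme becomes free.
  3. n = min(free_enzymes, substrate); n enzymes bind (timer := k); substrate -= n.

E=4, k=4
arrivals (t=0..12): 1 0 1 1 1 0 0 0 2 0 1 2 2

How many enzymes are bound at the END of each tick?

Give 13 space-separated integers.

Answer: 1 1 2 3 3 3 2 1 2 2 3 4 4

Derivation:
t=0: arr=1 -> substrate=0 bound=1 product=0
t=1: arr=0 -> substrate=0 bound=1 product=0
t=2: arr=1 -> substrate=0 bound=2 product=0
t=3: arr=1 -> substrate=0 bound=3 product=0
t=4: arr=1 -> substrate=0 bound=3 product=1
t=5: arr=0 -> substrate=0 bound=3 product=1
t=6: arr=0 -> substrate=0 bound=2 product=2
t=7: arr=0 -> substrate=0 bound=1 product=3
t=8: arr=2 -> substrate=0 bound=2 product=4
t=9: arr=0 -> substrate=0 bound=2 product=4
t=10: arr=1 -> substrate=0 bound=3 product=4
t=11: arr=2 -> substrate=1 bound=4 product=4
t=12: arr=2 -> substrate=1 bound=4 product=6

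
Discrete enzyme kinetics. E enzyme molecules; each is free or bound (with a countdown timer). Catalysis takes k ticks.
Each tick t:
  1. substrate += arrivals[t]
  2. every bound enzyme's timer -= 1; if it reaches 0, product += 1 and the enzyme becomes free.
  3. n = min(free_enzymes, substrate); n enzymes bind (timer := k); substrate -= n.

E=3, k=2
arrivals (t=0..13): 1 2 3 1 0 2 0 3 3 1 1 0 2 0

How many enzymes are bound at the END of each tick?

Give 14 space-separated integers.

Answer: 1 3 3 3 3 3 2 3 3 3 3 2 3 2

Derivation:
t=0: arr=1 -> substrate=0 bound=1 product=0
t=1: arr=2 -> substrate=0 bound=3 product=0
t=2: arr=3 -> substrate=2 bound=3 product=1
t=3: arr=1 -> substrate=1 bound=3 product=3
t=4: arr=0 -> substrate=0 bound=3 product=4
t=5: arr=2 -> substrate=0 bound=3 product=6
t=6: arr=0 -> substrate=0 bound=2 product=7
t=7: arr=3 -> substrate=0 bound=3 product=9
t=8: arr=3 -> substrate=3 bound=3 product=9
t=9: arr=1 -> substrate=1 bound=3 product=12
t=10: arr=1 -> substrate=2 bound=3 product=12
t=11: arr=0 -> substrate=0 bound=2 product=15
t=12: arr=2 -> substrate=1 bound=3 product=15
t=13: arr=0 -> substrate=0 bound=2 product=17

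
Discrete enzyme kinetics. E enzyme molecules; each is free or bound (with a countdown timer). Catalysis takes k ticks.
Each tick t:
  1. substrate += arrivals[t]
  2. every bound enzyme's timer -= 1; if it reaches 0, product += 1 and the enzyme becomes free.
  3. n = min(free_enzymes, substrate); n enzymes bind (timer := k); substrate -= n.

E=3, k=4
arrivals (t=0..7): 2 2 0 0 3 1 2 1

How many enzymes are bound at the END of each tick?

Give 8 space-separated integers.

Answer: 2 3 3 3 3 3 3 3

Derivation:
t=0: arr=2 -> substrate=0 bound=2 product=0
t=1: arr=2 -> substrate=1 bound=3 product=0
t=2: arr=0 -> substrate=1 bound=3 product=0
t=3: arr=0 -> substrate=1 bound=3 product=0
t=4: arr=3 -> substrate=2 bound=3 product=2
t=5: arr=1 -> substrate=2 bound=3 product=3
t=6: arr=2 -> substrate=4 bound=3 product=3
t=7: arr=1 -> substrate=5 bound=3 product=3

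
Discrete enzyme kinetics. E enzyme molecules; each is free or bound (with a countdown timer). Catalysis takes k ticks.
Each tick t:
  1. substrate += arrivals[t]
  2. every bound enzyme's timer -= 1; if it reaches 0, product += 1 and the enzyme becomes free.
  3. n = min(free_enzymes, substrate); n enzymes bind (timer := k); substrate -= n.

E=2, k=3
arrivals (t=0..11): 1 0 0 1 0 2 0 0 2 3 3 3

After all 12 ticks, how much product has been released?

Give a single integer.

Answer: 5

Derivation:
t=0: arr=1 -> substrate=0 bound=1 product=0
t=1: arr=0 -> substrate=0 bound=1 product=0
t=2: arr=0 -> substrate=0 bound=1 product=0
t=3: arr=1 -> substrate=0 bound=1 product=1
t=4: arr=0 -> substrate=0 bound=1 product=1
t=5: arr=2 -> substrate=1 bound=2 product=1
t=6: arr=0 -> substrate=0 bound=2 product=2
t=7: arr=0 -> substrate=0 bound=2 product=2
t=8: arr=2 -> substrate=1 bound=2 product=3
t=9: arr=3 -> substrate=3 bound=2 product=4
t=10: arr=3 -> substrate=6 bound=2 product=4
t=11: arr=3 -> substrate=8 bound=2 product=5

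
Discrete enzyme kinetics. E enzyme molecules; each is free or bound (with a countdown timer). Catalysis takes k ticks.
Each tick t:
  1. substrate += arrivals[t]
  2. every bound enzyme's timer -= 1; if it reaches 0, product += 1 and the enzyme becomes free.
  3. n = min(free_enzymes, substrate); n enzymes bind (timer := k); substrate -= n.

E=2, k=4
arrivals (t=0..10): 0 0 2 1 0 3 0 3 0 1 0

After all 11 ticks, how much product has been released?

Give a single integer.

Answer: 4

Derivation:
t=0: arr=0 -> substrate=0 bound=0 product=0
t=1: arr=0 -> substrate=0 bound=0 product=0
t=2: arr=2 -> substrate=0 bound=2 product=0
t=3: arr=1 -> substrate=1 bound=2 product=0
t=4: arr=0 -> substrate=1 bound=2 product=0
t=5: arr=3 -> substrate=4 bound=2 product=0
t=6: arr=0 -> substrate=2 bound=2 product=2
t=7: arr=3 -> substrate=5 bound=2 product=2
t=8: arr=0 -> substrate=5 bound=2 product=2
t=9: arr=1 -> substrate=6 bound=2 product=2
t=10: arr=0 -> substrate=4 bound=2 product=4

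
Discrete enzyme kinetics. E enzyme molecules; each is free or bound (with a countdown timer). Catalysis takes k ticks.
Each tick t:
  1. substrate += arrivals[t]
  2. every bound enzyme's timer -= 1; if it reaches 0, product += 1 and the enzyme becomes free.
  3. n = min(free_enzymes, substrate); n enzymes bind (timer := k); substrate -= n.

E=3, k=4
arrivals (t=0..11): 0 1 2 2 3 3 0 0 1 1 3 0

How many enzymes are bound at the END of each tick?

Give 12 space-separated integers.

Answer: 0 1 3 3 3 3 3 3 3 3 3 3

Derivation:
t=0: arr=0 -> substrate=0 bound=0 product=0
t=1: arr=1 -> substrate=0 bound=1 product=0
t=2: arr=2 -> substrate=0 bound=3 product=0
t=3: arr=2 -> substrate=2 bound=3 product=0
t=4: arr=3 -> substrate=5 bound=3 product=0
t=5: arr=3 -> substrate=7 bound=3 product=1
t=6: arr=0 -> substrate=5 bound=3 product=3
t=7: arr=0 -> substrate=5 bound=3 product=3
t=8: arr=1 -> substrate=6 bound=3 product=3
t=9: arr=1 -> substrate=6 bound=3 product=4
t=10: arr=3 -> substrate=7 bound=3 product=6
t=11: arr=0 -> substrate=7 bound=3 product=6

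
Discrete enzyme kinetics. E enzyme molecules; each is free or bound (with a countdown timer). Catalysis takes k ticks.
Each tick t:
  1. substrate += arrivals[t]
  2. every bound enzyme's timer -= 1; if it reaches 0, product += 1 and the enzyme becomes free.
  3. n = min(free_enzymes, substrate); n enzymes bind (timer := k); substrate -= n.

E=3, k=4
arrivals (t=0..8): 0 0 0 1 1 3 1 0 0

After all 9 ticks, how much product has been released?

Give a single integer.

Answer: 2

Derivation:
t=0: arr=0 -> substrate=0 bound=0 product=0
t=1: arr=0 -> substrate=0 bound=0 product=0
t=2: arr=0 -> substrate=0 bound=0 product=0
t=3: arr=1 -> substrate=0 bound=1 product=0
t=4: arr=1 -> substrate=0 bound=2 product=0
t=5: arr=3 -> substrate=2 bound=3 product=0
t=6: arr=1 -> substrate=3 bound=3 product=0
t=7: arr=0 -> substrate=2 bound=3 product=1
t=8: arr=0 -> substrate=1 bound=3 product=2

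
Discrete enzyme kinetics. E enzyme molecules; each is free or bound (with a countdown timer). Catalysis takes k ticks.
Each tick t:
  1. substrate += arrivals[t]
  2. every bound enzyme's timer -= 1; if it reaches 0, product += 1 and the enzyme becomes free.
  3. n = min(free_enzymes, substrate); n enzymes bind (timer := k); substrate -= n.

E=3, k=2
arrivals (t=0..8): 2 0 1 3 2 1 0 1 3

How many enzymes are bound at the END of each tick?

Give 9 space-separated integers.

t=0: arr=2 -> substrate=0 bound=2 product=0
t=1: arr=0 -> substrate=0 bound=2 product=0
t=2: arr=1 -> substrate=0 bound=1 product=2
t=3: arr=3 -> substrate=1 bound=3 product=2
t=4: arr=2 -> substrate=2 bound=3 product=3
t=5: arr=1 -> substrate=1 bound=3 product=5
t=6: arr=0 -> substrate=0 bound=3 product=6
t=7: arr=1 -> substrate=0 bound=2 product=8
t=8: arr=3 -> substrate=1 bound=3 product=9

Answer: 2 2 1 3 3 3 3 2 3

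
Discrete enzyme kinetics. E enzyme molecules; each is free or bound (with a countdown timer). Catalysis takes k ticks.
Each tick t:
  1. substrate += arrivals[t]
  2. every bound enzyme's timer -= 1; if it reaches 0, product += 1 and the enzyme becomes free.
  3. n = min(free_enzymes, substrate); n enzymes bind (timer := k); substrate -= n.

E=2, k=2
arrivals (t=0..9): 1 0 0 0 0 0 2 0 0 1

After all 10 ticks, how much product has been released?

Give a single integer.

t=0: arr=1 -> substrate=0 bound=1 product=0
t=1: arr=0 -> substrate=0 bound=1 product=0
t=2: arr=0 -> substrate=0 bound=0 product=1
t=3: arr=0 -> substrate=0 bound=0 product=1
t=4: arr=0 -> substrate=0 bound=0 product=1
t=5: arr=0 -> substrate=0 bound=0 product=1
t=6: arr=2 -> substrate=0 bound=2 product=1
t=7: arr=0 -> substrate=0 bound=2 product=1
t=8: arr=0 -> substrate=0 bound=0 product=3
t=9: arr=1 -> substrate=0 bound=1 product=3

Answer: 3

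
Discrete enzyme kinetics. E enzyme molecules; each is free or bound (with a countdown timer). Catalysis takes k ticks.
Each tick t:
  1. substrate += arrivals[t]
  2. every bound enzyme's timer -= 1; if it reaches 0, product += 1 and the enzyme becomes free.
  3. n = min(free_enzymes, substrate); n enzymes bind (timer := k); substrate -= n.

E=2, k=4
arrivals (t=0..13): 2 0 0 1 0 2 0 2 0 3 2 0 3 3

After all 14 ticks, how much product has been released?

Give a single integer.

t=0: arr=2 -> substrate=0 bound=2 product=0
t=1: arr=0 -> substrate=0 bound=2 product=0
t=2: arr=0 -> substrate=0 bound=2 product=0
t=3: arr=1 -> substrate=1 bound=2 product=0
t=4: arr=0 -> substrate=0 bound=1 product=2
t=5: arr=2 -> substrate=1 bound=2 product=2
t=6: arr=0 -> substrate=1 bound=2 product=2
t=7: arr=2 -> substrate=3 bound=2 product=2
t=8: arr=0 -> substrate=2 bound=2 product=3
t=9: arr=3 -> substrate=4 bound=2 product=4
t=10: arr=2 -> substrate=6 bound=2 product=4
t=11: arr=0 -> substrate=6 bound=2 product=4
t=12: arr=3 -> substrate=8 bound=2 product=5
t=13: arr=3 -> substrate=10 bound=2 product=6

Answer: 6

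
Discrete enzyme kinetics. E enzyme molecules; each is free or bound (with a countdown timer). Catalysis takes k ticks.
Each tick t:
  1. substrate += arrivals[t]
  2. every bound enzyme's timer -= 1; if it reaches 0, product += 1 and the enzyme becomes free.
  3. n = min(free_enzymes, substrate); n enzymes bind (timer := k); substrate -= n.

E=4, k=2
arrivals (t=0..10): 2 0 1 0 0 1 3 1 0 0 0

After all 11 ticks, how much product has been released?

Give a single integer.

t=0: arr=2 -> substrate=0 bound=2 product=0
t=1: arr=0 -> substrate=0 bound=2 product=0
t=2: arr=1 -> substrate=0 bound=1 product=2
t=3: arr=0 -> substrate=0 bound=1 product=2
t=4: arr=0 -> substrate=0 bound=0 product=3
t=5: arr=1 -> substrate=0 bound=1 product=3
t=6: arr=3 -> substrate=0 bound=4 product=3
t=7: arr=1 -> substrate=0 bound=4 product=4
t=8: arr=0 -> substrate=0 bound=1 product=7
t=9: arr=0 -> substrate=0 bound=0 product=8
t=10: arr=0 -> substrate=0 bound=0 product=8

Answer: 8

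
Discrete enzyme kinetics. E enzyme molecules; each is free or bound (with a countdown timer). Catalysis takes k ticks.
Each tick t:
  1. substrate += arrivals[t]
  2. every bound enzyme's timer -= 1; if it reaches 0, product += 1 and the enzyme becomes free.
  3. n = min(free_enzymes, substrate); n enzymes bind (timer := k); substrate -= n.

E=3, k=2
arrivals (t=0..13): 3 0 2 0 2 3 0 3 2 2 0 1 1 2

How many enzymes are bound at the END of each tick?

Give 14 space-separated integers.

t=0: arr=3 -> substrate=0 bound=3 product=0
t=1: arr=0 -> substrate=0 bound=3 product=0
t=2: arr=2 -> substrate=0 bound=2 product=3
t=3: arr=0 -> substrate=0 bound=2 product=3
t=4: arr=2 -> substrate=0 bound=2 product=5
t=5: arr=3 -> substrate=2 bound=3 product=5
t=6: arr=0 -> substrate=0 bound=3 product=7
t=7: arr=3 -> substrate=2 bound=3 product=8
t=8: arr=2 -> substrate=2 bound=3 product=10
t=9: arr=2 -> substrate=3 bound=3 product=11
t=10: arr=0 -> substrate=1 bound=3 product=13
t=11: arr=1 -> substrate=1 bound=3 product=14
t=12: arr=1 -> substrate=0 bound=3 product=16
t=13: arr=2 -> substrate=1 bound=3 product=17

Answer: 3 3 2 2 2 3 3 3 3 3 3 3 3 3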